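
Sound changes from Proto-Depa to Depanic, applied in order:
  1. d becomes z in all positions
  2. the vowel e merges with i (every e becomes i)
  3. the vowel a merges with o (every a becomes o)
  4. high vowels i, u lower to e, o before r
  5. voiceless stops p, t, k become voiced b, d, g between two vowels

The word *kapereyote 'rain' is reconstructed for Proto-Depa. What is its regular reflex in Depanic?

Depanic: *kapereyote
  kapereyote (rule 1 does not apply)
  kapereyote → kapiriyoti   [vowel merger]
  kapiriyoti → kopiriyoti   [vowel merger]
  kopiriyoti → koperiyoti   [pre-rhotic lowering]
  koperiyoti → koberiyodi   [intervocalic voicing]
  giving Depanic koberiyodi.

koberiyodi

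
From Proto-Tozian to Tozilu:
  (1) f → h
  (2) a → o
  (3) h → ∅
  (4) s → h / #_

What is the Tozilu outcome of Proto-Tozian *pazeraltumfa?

Tozilu: *pazeraltumfa
  pazeraltumfa → pazeraltumha   [unconditioned shift]
  pazeraltumha → pozeroltumho   [vowel merger]
  pozeroltumho → pozeroltumo   [h-loss]
  pozeroltumo (rule 4 does not apply)
  giving Tozilu pozeroltumo.

pozeroltumo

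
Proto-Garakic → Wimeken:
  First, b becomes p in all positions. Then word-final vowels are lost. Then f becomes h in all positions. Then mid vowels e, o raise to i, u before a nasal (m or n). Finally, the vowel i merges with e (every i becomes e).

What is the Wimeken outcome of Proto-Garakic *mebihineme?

mepehenem

Wimeken: start from *mebihineme.
  rule 1 (unconditioned shift): mebihineme → mepihineme
  rule 2 (apocope): mepihineme → mepihinem
  rule 3: no change — mepihinem
  rule 4 (pre-nasal raising): mepihinem → mepihinim
  rule 5 (vowel merger): mepihinim → mepehenem
  ⇒ Wimeken mepehenem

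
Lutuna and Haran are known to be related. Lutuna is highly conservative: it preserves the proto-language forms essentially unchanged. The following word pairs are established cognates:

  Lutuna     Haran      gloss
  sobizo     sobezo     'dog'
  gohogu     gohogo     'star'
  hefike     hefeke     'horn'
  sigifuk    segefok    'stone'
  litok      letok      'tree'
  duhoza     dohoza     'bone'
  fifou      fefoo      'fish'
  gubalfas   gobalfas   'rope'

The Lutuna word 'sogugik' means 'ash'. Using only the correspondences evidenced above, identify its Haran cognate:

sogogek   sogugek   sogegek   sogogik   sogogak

sigifuk ~ segefok, duhoza ~ dohoza — Lutuna u corresponds to Haran o after a consonant, before a consonant other than r, m, n, p, b, f, v.
sobizo ~ sobezo, hefike ~ hefeke — Lutuna i corresponds to Haran e after a consonant, before a consonant other than r, m, n, p, b, f, v.
Applying these to Lutuna 'sogugik':
  sogugik → sogogik   (u→o after a consonant, before a consonant other than r, m, n, p, b, f, v)
  sogogik → sogogek   (i→e after a consonant, before a consonant other than r, m, n, p, b, f, v)
So the Haran cognate is 'sogogek'.

sogogek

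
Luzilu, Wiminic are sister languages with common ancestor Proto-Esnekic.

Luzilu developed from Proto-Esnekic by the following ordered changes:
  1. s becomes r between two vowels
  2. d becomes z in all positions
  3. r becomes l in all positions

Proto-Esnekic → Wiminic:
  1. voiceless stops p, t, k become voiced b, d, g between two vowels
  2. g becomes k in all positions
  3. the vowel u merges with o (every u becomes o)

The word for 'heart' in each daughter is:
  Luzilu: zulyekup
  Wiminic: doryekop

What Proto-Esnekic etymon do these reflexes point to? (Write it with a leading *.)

Position 2: Luzilu has u, Wiminic has o. Luzilu preserves u here (none of its changes turn any other segment into u), so the proto-segment is *u.
Position 7: Luzilu has u, Wiminic has o. Luzilu preserves u here (none of its changes turn any other segment into u), so the proto-segment is *u.
Position 1: Luzilu has z, Wiminic has d. Taking the neighbouring segments as reconstructed: Luzilu z could go back to *d or *z; Wiminic d can only go back to *d — the one source consistent with every daughter is *d.
This points to *duryekup. Verify forward in each daughter:
Luzilu: start from *duryekup.
  rule 1: no change — duryekup
  rule 2 (unconditioned shift): duryekup → zuryekup
  rule 3 (unconditioned shift): zuryekup → zulyekup
  ⇒ Luzilu zulyekup
Wiminic: *duryekup
  duryekup → duryegup   [intervocalic voicing]
  duryegup → duryekup   [unconditioned shift]
  duryekup → doryekop   [vowel merger]
  giving Wiminic doryekop.
*duryekup is the unique common source.

*duryekup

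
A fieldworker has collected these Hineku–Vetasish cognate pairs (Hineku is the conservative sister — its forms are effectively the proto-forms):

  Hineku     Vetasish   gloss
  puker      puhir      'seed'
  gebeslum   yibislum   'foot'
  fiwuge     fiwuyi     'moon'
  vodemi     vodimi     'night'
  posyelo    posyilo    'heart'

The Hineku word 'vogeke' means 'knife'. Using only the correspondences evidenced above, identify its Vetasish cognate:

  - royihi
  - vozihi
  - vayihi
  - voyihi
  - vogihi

fiwuge ~ fiwuyi — Hineku g corresponds to Vetasish y between vowels (before a front vowel).
gebeslum ~ yibislum, posyelo ~ posyilo — Hineku e corresponds to Vetasish i after a consonant, before a consonant other than r, m, n, p, b, f, v.
puker ~ puhir — Hineku k corresponds to Vetasish h between vowels (before a front vowel).
fiwuge ~ fiwuyi — Hineku e corresponds to Vetasish i word-finally.
Applying these to Hineku 'vogeke':
  vogeke → voyeke   (g→y between vowels (before a front vowel))
  voyeke → voyike   (e→i after a consonant, before a consonant other than r, m, n, p, b, f, v)
  voyike → voyihe   (k→h between vowels (before a front vowel))
  voyihe → voyihi   (e→i word-finally)
So the Vetasish cognate is 'voyihi'.

voyihi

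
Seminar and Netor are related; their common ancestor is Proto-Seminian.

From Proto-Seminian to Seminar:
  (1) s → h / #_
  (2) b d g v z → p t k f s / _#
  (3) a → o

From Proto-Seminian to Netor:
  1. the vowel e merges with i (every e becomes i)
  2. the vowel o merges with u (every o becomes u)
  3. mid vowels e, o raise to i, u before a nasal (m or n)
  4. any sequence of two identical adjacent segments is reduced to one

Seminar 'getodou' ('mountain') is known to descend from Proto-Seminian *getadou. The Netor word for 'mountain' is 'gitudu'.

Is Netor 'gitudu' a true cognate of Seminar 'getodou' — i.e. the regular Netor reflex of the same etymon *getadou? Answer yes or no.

no

Derive the expected Netor reflex of *getadou:
Netor: *getadou > gitadou > gitaduu > gitadu  (by vowel merger, vowel merger, degemination)
The regular Netor reflex would be 'gitadu', but the attested form is 'gitudu'. The correspondence is irregular, so they are not cognates (the Netor form has a different source).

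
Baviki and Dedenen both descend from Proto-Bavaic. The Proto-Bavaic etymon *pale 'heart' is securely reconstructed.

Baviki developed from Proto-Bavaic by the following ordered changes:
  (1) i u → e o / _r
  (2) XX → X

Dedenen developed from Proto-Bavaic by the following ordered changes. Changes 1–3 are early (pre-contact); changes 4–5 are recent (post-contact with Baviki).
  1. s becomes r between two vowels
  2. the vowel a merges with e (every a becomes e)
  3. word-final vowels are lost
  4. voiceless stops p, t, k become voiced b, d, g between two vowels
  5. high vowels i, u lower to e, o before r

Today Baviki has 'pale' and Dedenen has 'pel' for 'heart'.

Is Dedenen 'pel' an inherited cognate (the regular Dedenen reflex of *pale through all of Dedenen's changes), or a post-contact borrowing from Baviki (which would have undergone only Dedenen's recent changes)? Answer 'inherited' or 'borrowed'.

If inherited, *pale would pass through all of Dedenen's changes:
Dedenen: start from *pale.
  rule 1: no change — pale
  rule 2 (vowel merger): pale → pele
  rule 3 (apocope): pele → pel
  rule 4: no change — pel
  rule 5: no change — pel
  ⇒ Dedenen pel
If borrowed from Baviki 'pale' after the early changes, it would undergo only the recent ones:
  rule 4 (intervocalic voicing): no change (pale)
  rule 5 (pre-rhotic lowering): no change (pale)
  ⇒ as a loan: pale
Dedenen 'pel' matches the inherited outcome exactly, so it is an inherited cognate, not a loan.

inherited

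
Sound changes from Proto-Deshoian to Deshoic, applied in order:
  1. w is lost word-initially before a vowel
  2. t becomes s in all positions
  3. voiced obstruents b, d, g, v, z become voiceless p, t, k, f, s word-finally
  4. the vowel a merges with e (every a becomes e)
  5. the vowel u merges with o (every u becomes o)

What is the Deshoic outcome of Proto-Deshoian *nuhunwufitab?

Deshoic: start from *nuhunwufitab.
  rule 1: no change — nuhunwufitab
  rule 2 (unconditioned shift): nuhunwufitab → nuhunwufisab
  rule 3 (final devoicing): nuhunwufisab → nuhunwufisap
  rule 4 (vowel merger): nuhunwufisap → nuhunwufisep
  rule 5 (vowel merger): nuhunwufisep → nohonwofisep
  ⇒ Deshoic nohonwofisep

nohonwofisep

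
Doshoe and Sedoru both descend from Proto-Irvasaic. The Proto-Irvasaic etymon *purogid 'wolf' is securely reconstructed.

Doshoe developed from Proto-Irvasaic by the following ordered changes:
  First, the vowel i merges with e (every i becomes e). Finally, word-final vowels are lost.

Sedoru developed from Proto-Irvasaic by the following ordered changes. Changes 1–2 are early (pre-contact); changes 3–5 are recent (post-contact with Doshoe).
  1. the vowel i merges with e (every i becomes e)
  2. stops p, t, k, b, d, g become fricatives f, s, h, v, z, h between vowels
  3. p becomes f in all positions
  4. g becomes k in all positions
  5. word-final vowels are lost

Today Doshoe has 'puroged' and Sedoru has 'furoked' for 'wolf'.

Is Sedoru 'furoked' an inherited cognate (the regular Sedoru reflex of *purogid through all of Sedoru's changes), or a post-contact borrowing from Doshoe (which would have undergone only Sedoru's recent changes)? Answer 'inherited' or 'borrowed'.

borrowed

If inherited, *purogid would pass through all of Sedoru's changes:
Sedoru: *purogid > puroged > purohed > furohed  (by vowel merger, intervocalic lenition, unconditioned shift)
If borrowed from Doshoe 'puroged' after the early changes, it would undergo only the recent ones:
  rule 3 (unconditioned shift): puroged → furoged
  rule 4 (unconditioned shift): furoged → furoked
  rule 5 (apocope): no change (furoked)
  ⇒ as a loan: furoked
Sedoru 'furoked' matches the loan outcome 'furoked', not the inherited 'furohed' — it skipped the early Sedoru changes, so it was borrowed from Doshoe.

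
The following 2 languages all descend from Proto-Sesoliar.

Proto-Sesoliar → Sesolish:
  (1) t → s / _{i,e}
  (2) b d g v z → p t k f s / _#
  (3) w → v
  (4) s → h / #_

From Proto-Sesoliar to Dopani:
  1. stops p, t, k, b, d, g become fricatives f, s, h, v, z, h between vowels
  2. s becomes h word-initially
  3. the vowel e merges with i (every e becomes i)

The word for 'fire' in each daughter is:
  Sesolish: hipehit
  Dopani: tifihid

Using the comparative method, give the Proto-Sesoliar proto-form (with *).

Position 1: Sesolish has h, Dopani has t. Dopani preserves t here (none of its changes turn any other segment into t), so the proto-segment is *t.
Position 7: Sesolish has t, Dopani has d. Dopani preserves d here (none of its changes turn any other segment into d), so the proto-segment is *d.
This points to *tipehid. Verify forward in each daughter:
Sesolish: *tipehid > sipehid > sipehit > hipehit  (by palatalisation, final devoicing, debuccalisation)
Dopani: *tipehid
  tipehid → tifehid   [intervocalic lenition]
  tifehid (rule 2 does not apply)
  tifehid → tifihid   [vowel merger]
  giving Dopani tifihid.
Only *tipehid yields all of Sesolish hipehit, Dopani tifihid.

*tipehid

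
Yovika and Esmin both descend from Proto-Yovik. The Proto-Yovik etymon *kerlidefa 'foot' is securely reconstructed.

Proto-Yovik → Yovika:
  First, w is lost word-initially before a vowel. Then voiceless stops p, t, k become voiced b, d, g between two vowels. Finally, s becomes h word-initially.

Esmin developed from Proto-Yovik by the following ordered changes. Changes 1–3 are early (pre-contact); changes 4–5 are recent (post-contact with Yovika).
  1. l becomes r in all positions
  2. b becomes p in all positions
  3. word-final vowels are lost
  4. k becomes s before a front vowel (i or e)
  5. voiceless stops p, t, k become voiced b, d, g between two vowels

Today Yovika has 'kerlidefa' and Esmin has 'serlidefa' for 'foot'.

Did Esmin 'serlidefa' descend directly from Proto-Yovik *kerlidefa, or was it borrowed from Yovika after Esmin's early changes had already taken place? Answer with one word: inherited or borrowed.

borrowed

If inherited, *kerlidefa would pass through all of Esmin's changes:
Esmin: *kerlidefa > kerridefa > kerridef > serridef  (by unconditioned shift, apocope, palatalisation)
If borrowed from Yovika 'kerlidefa' after the early changes, it would undergo only the recent ones:
  rule 4 (palatalisation): kerlidefa → serlidefa
  rule 5 (intervocalic voicing): no change (serlidefa)
  ⇒ as a loan: serlidefa
Esmin 'serlidefa' matches the loan outcome 'serlidefa', not the inherited 'serridef' — it skipped the early Esmin changes, so it was borrowed from Yovika.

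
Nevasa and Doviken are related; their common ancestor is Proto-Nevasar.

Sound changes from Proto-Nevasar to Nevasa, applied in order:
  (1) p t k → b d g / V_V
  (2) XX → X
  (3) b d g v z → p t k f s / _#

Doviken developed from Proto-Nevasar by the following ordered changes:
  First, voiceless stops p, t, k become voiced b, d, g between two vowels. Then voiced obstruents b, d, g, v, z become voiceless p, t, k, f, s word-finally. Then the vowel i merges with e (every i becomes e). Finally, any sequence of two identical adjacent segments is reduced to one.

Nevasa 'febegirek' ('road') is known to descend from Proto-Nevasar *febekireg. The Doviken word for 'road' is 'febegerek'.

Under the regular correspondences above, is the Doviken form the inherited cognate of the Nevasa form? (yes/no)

Derive the expected Doviken reflex of *febekireg:
Doviken: *febekireg > febegireg > febegirek > febegerek  (by intervocalic voicing, final devoicing, vowel merger)
Doviken 'febegerek' matches the regular reflex exactly, so the pair is cognate.

yes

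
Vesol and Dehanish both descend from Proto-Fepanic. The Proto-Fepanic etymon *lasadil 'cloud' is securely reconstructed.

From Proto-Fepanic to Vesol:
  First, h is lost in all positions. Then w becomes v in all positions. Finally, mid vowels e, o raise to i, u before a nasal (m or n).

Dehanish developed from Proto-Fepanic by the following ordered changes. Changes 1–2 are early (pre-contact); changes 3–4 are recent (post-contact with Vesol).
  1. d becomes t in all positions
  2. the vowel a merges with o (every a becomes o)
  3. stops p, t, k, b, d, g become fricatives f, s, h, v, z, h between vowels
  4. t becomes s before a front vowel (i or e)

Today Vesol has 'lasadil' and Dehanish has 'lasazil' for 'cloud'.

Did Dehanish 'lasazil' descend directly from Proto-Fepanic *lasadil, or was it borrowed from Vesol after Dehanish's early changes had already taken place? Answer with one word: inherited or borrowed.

borrowed

If inherited, *lasadil would pass through all of Dehanish's changes:
Dehanish: *lasadil > lasatil > losotil > lososil  (by unconditioned shift, vowel merger, intervocalic lenition)
If borrowed from Vesol 'lasadil' after the early changes, it would undergo only the recent ones:
  rule 3 (intervocalic lenition): lasadil → lasazil
  rule 4 (palatalisation): no change (lasazil)
  ⇒ as a loan: lasazil
Dehanish 'lasazil' matches the loan outcome 'lasazil', not the inherited 'lososil' — it skipped the early Dehanish changes, so it was borrowed from Vesol.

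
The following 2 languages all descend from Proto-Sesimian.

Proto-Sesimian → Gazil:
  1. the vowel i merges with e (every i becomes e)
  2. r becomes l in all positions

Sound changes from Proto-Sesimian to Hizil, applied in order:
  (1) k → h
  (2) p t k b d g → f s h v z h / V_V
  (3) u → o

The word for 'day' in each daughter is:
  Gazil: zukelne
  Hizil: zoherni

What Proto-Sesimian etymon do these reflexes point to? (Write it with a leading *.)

*zukerni

Position 5: Gazil has l, Hizil has r. Hizil preserves r here (none of its changes turn any other segment into r), so the proto-segment is *r.
Position 3: Gazil has k, Hizil has h. Gazil preserves k here (none of its changes turn any other segment into k), so the proto-segment is *k.
Continuing position by position gives *zukerni; check it forward:
Gazil: *zukerni > zukerne > zukelne  (by vowel merger, unconditioned shift)
Hizil: start from *zukerni.
  rule 1 (unconditioned shift): zukerni → zuherni
  rule 2: no change — zuherni
  rule 3 (vowel merger): zuherni → zoherni
  ⇒ Hizil zoherni
*zukerni is the unique common source.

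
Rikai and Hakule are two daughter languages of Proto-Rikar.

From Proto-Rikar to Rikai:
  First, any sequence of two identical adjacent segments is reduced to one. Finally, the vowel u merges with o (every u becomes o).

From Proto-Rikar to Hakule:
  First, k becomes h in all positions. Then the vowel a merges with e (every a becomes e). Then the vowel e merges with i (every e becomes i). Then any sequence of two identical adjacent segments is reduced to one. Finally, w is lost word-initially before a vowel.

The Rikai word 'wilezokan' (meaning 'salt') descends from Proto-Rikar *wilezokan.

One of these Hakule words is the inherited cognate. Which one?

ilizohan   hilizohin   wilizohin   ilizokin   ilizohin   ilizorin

Hakule: start from *wilezokan.
  rule 1 (unconditioned shift): wilezokan → wilezohan
  rule 2 (vowel merger): wilezohan → wilezohen
  rule 3 (vowel merger): wilezohen → wilizohin
  rule 4: no change — wilizohin
  rule 5 (glide loss): wilizohin → ilizohin
  ⇒ Hakule ilizohin
Among the options, 'ilizohin' alone shows every Hakule change applied in order.

ilizohin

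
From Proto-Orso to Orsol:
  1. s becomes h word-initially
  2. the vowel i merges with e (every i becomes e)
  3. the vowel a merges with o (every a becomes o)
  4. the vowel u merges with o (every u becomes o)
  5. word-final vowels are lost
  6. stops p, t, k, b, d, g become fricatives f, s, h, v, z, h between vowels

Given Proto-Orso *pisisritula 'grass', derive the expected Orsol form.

Orsol: start from *pisisritula.
  rule 1: no change — pisisritula
  rule 2 (vowel merger): pisisritula → pesesretula
  rule 3 (vowel merger): pesesretula → pesesretulo
  rule 4 (vowel merger): pesesretulo → pesesretolo
  rule 5 (apocope): pesesretolo → pesesretol
  rule 6 (intervocalic lenition): pesesretol → pesesresol
  ⇒ Orsol pesesresol

pesesresol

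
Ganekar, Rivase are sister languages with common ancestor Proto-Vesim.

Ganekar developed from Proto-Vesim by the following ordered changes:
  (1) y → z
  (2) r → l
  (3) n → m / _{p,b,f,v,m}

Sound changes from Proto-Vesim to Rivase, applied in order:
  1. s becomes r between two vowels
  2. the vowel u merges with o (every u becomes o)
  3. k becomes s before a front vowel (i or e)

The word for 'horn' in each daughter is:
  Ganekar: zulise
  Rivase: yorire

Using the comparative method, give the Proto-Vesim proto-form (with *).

*yurise

Position 1: Ganekar has z, Rivase has y. Rivase preserves y here (none of its changes turn any other segment into y), so the proto-segment is *y.
Position 2: Ganekar has u, Rivase has o. Ganekar preserves u here (none of its changes turn any other segment into u), so the proto-segment is *u.
This points to *yurise. Verify forward in each daughter:
Ganekar: *yurise > zurise > zulise  (by unconditioned shift, unconditioned shift)
Rivase: *yurise
  yurise → yurire   [rhotacism]
  yurire → yorire   [vowel merger]
  yorire (rule 3 does not apply)
  giving Rivase yorire.
*yurise is the unique common source.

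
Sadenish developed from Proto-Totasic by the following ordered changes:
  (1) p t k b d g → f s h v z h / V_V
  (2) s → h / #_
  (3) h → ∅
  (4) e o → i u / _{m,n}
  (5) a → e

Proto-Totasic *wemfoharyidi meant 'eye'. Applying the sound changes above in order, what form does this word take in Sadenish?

wimfoeryizi

Sadenish: *wemfoharyidi
  wemfoharyidi → wemfoharyizi   [intervocalic lenition]
  wemfoharyizi (rule 2 does not apply)
  wemfoharyizi → wemfoaryizi   [h-loss]
  wemfoaryizi → wimfoaryizi   [pre-nasal raising]
  wimfoaryizi → wimfoeryizi   [vowel merger]
  giving Sadenish wimfoeryizi.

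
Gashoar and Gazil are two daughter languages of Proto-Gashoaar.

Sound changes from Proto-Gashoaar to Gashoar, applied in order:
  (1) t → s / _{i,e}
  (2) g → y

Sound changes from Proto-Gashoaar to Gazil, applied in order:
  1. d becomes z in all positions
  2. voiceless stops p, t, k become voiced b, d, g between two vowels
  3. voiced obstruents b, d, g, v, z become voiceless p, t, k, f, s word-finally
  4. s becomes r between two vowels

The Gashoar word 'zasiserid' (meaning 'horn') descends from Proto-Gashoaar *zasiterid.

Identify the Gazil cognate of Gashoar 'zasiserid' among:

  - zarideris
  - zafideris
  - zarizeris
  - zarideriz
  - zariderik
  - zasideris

zarideris

Gazil: *zasiterid > zasiteriz > zasideriz > zasideris > zarideris  (by unconditioned shift, intervocalic voicing, final devoicing, rhotacism)
Among the options, 'zarideris' alone shows every Gazil change applied in order.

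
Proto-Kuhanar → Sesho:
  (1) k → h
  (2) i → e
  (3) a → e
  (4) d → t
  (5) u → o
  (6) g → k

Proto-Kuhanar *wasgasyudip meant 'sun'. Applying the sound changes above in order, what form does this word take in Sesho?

weskesyotep

Sesho: start from *wasgasyudip.
  rule 1: no change — wasgasyudip
  rule 2 (vowel merger): wasgasyudip → wasgasyudep
  rule 3 (vowel merger): wasgasyudep → wesgesyudep
  rule 4 (unconditioned shift): wesgesyudep → wesgesyutep
  rule 5 (vowel merger): wesgesyutep → wesgesyotep
  rule 6 (unconditioned shift): wesgesyotep → weskesyotep
  ⇒ Sesho weskesyotep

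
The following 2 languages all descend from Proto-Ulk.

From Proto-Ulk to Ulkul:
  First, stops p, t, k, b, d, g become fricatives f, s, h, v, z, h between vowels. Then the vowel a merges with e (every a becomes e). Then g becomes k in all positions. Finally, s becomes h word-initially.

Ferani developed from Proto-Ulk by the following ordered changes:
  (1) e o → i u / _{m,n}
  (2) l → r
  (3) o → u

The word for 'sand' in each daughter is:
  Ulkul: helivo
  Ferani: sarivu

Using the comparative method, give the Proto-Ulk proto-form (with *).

*salivo

Position 6: Ulkul has o, Ferani has u. Ulkul preserves o here (none of its changes turn any other segment into o), so the proto-segment is *o.
Position 1: Ulkul has h, Ferani has s. Ferani preserves s here (none of its changes turn any other segment into s), so the proto-segment is *s.
Position 3: Ulkul has l, Ferani has r. Ulkul preserves l here (none of its changes turn any other segment into l), so the proto-segment is *l.
Continuing position by position gives *salivo; check it forward:
Ulkul: *salivo
  salivo (rule 1 does not apply)
  salivo → selivo   [vowel merger]
  selivo (rule 3 does not apply)
  selivo → helivo   [debuccalisation]
  giving Ulkul helivo.
Ferani: start from *salivo.
  rule 1: no change — salivo
  rule 2 (unconditioned shift): salivo → sarivo
  rule 3 (vowel merger): sarivo → sarivu
  ⇒ Ferani sarivu
Only *salivo yields all of Ulkul helivo, Ferani sarivu.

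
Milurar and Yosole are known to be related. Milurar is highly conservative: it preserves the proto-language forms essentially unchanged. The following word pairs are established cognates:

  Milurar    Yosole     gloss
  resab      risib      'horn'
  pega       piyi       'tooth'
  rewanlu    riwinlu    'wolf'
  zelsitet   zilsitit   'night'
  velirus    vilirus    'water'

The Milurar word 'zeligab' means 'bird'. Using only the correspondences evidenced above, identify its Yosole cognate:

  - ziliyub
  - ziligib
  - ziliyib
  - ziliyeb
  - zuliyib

resab ~ risib, pega ~ piyi — Milurar e corresponds to Yosole i after a consonant, before a consonant other than r, m, n, p, b, f, v.
pega ~ piyi — Milurar g corresponds to Yosole y between vowels (before a back vowel).
resab ~ risib — Milurar a corresponds to Yosole i after a consonant, before a labial obstruent.
Applying these to Milurar 'zeligab':
  zeligab → ziligab   (e→i after a consonant, before a consonant other than r, m, n, p, b, f, v)
  ziligab → ziliyab   (g→y between vowels (before a back vowel))
  ziliyab → ziliyib   (a→i after a consonant, before a labial obstruent)
So the Yosole cognate is 'ziliyib'.

ziliyib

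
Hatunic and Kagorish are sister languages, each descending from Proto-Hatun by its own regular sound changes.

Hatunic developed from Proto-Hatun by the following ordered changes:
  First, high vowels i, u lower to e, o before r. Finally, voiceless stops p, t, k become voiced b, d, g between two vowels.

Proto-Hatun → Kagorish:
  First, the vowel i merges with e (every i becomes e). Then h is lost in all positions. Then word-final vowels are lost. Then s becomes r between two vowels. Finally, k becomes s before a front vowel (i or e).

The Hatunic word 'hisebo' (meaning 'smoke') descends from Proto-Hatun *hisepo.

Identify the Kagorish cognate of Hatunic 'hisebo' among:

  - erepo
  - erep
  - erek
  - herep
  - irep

Kagorish: *hisepo
  hisepo → hesepo   [vowel merger]
  hesepo → esepo   [h-loss]
  esepo → esep   [apocope]
  esep → erep   [rhotacism]
  erep (rule 5 does not apply)
  giving Kagorish erep.
Only 'erep' matches the regular Kagorish development of *hisepo.

erep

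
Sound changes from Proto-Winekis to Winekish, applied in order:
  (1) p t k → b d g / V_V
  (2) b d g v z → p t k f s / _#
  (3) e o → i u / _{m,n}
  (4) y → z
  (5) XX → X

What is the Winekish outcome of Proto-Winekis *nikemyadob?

nigimzadop

Winekish: *nikemyadob > nigemyadob > nigemyadop > nigimyadop > nigimzadop  (by intervocalic voicing, final devoicing, pre-nasal raising, unconditioned shift)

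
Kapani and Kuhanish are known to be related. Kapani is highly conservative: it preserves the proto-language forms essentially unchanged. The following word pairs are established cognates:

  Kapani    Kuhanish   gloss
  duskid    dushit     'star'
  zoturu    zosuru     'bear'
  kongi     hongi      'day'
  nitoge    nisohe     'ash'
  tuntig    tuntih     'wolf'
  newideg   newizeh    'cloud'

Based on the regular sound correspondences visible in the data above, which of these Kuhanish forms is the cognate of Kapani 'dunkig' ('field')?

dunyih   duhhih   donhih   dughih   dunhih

duskid ~ dushit — Kapani k corresponds to Kuhanish h after a consonant, before a front vowel.
tuntig ~ tuntih, newideg ~ newizeh — Kapani g corresponds to Kuhanish h word-finally.
Applying these to Kapani 'dunkig':
  dunkig → dunhig   (k→h after a consonant, before a front vowel)
  dunhig → dunhih   (g→h word-finally)
So the Kuhanish cognate is 'dunhih'.

dunhih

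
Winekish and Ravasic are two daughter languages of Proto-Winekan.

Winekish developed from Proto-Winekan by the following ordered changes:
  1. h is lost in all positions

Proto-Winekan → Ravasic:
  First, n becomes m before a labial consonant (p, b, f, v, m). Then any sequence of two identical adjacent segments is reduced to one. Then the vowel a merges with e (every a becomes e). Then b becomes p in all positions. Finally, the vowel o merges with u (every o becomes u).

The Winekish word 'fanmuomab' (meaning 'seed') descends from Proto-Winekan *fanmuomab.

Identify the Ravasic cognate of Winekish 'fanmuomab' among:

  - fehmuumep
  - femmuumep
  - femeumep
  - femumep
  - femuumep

Ravasic: *fanmuomab > fammuomab > famuomab > femuomeb > femuomep > femuumep  (by nasal place assimilation, degemination, vowel merger, unconditioned shift, vowel merger)

femuumep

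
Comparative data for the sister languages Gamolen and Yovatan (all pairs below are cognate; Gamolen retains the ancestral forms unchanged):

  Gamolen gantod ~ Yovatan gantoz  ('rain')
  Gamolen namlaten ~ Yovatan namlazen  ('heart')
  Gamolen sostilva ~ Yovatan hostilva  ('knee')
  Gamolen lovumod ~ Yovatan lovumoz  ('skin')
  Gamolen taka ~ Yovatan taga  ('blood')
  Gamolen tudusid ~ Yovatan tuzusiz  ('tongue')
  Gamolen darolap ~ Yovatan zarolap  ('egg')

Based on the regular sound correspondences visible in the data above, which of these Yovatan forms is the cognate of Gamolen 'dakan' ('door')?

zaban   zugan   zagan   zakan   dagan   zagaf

zagan

darolap ~ zarolap — Gamolen d corresponds to Yovatan z word-initially before a back vowel.
taka ~ taga — Gamolen k corresponds to Yovatan g between vowels (before a back vowel).
Applying these to Gamolen 'dakan':
  dakan → zakan   (d→z word-initially before a back vowel)
  zakan → zagan   (k→g between vowels (before a back vowel))
So the Yovatan cognate is 'zagan'.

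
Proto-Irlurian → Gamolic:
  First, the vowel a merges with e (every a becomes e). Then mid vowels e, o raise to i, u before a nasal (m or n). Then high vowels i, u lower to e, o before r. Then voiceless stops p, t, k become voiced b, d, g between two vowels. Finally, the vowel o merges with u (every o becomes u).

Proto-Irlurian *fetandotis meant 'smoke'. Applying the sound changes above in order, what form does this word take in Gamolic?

Gamolic: start from *fetandotis.
  rule 1 (vowel merger): fetandotis → fetendotis
  rule 2 (pre-nasal raising): fetendotis → fetindotis
  rule 3: no change — fetindotis
  rule 4 (intervocalic voicing): fetindotis → fedindodis
  rule 5 (vowel merger): fedindodis → fedindudis
  ⇒ Gamolic fedindudis

fedindudis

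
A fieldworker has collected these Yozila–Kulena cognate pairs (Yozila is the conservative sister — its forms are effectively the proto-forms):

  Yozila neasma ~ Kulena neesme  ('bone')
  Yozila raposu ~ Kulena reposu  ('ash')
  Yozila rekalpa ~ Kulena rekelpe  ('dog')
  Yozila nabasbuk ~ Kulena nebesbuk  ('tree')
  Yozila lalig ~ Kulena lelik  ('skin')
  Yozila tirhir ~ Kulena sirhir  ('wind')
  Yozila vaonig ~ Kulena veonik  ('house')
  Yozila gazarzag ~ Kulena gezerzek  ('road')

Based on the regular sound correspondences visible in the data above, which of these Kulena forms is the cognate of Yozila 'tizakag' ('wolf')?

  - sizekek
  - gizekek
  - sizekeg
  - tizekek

tirhir ~ sirhir — Yozila t corresponds to Kulena s word-initially before a front vowel.
rekalpa ~ rekelpe, nabasbuk ~ nebesbuk — Yozila a corresponds to Kulena e after a consonant, before a consonant other than r, m, n, p, b, f, v.
lalig ~ lelik, vaonig ~ veonik — Yozila g corresponds to Kulena k word-finally.
Applying these to Yozila 'tizakag':
  tizakag → sizakag   (t→s word-initially before a front vowel)
  sizakag → sizekag   (a→e after a consonant, before a consonant other than r, m, n, p, b, f, v)
  sizekag → sizekeg   (a→e after a consonant, before a consonant other than r, m, n, p, b, f, v)
  sizekeg → sizekek   (g→k word-finally)
So the Kulena cognate is 'sizekek'.

sizekek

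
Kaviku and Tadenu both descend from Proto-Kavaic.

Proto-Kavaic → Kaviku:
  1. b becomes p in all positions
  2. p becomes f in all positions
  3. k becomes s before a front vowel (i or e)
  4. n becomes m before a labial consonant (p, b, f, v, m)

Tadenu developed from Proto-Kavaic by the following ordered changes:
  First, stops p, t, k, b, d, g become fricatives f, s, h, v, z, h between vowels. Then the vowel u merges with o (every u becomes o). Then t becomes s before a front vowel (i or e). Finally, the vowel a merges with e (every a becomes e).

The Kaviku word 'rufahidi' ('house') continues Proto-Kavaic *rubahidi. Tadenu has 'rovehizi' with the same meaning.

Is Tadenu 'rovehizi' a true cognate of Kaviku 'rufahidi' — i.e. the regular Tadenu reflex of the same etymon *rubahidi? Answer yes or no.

yes

Derive the expected Tadenu reflex of *rubahidi:
Tadenu: *rubahidi > ruvahizi > rovahizi > rovehizi  (by intervocalic lenition, vowel merger, vowel merger)
Tadenu 'rovehizi' matches the regular reflex exactly, so the pair is cognate.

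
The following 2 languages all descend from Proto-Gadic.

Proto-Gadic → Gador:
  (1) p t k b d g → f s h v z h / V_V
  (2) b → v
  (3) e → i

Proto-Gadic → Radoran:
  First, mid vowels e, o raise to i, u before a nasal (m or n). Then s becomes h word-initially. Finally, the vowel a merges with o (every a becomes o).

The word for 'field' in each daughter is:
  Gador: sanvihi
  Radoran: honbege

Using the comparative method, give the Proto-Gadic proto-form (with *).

Position 7: Gador has i, Radoran has e. Radoran preserves e here (none of its changes turn any other segment into e), so the proto-segment is *e.
Position 5: Gador has i, Radoran has e. Radoran preserves e here (none of its changes turn any other segment into e), so the proto-segment is *e.
This points to *sanbege. Verify forward in each daughter:
Gador: *sanbege
  sanbege → sanbehe   [intervocalic lenition]
  sanbehe → sanvehe   [unconditioned shift]
  sanvehe → sanvihi   [vowel merger]
  giving Gador sanvihi.
Radoran: *sanbege > hanbege > honbege  (by debuccalisation, vowel merger)
Only *sanbege yields all of Gador sanvihi, Radoran honbege.

*sanbege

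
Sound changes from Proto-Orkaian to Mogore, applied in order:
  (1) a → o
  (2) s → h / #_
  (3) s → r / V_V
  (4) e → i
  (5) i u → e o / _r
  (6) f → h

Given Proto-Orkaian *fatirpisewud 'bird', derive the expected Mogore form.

Mogore: start from *fatirpisewud.
  rule 1 (vowel merger): fatirpisewud → fotirpisewud
  rule 2: no change — fotirpisewud
  rule 3 (rhotacism): fotirpisewud → fotirpirewud
  rule 4 (vowel merger): fotirpirewud → fotirpiriwud
  rule 5 (pre-rhotic lowering): fotirpiriwud → foterperiwud
  rule 6 (unconditioned shift): foterperiwud → hoterperiwud
  ⇒ Mogore hoterperiwud

hoterperiwud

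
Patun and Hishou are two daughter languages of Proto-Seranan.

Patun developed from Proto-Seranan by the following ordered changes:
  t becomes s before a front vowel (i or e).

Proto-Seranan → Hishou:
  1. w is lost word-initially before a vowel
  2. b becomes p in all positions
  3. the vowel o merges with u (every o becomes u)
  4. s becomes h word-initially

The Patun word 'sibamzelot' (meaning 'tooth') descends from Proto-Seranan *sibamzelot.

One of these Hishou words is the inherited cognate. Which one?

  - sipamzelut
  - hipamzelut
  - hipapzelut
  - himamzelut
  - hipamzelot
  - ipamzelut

Hishou: *sibamzelot > sipamzelot > sipamzelut > hipamzelut  (by unconditioned shift, vowel merger, debuccalisation)

hipamzelut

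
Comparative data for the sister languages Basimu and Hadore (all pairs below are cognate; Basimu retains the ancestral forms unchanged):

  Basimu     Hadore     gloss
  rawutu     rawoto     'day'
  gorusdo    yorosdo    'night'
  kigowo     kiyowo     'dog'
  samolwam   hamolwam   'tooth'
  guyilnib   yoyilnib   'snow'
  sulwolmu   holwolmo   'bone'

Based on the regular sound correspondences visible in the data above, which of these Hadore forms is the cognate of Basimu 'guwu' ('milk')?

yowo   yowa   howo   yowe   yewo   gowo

yowo

guyilnib ~ yoyilnib — Basimu g corresponds to Hadore y word-initially before a back vowel.
rawutu ~ rawoto, gorusdo ~ yorosdo — Basimu u corresponds to Hadore o after a consonant, before a consonant other than r, m, n, p, b, f, v.
rawutu ~ rawoto, sulwolmu ~ holwolmo — Basimu u corresponds to Hadore o word-finally.
Applying these to Basimu 'guwu':
  guwu → yuwu   (g→y word-initially before a back vowel)
  yuwu → yowu   (u→o after a consonant, before a consonant other than r, m, n, p, b, f, v)
  yowu → yowo   (u→o word-finally)
So the Hadore cognate is 'yowo'.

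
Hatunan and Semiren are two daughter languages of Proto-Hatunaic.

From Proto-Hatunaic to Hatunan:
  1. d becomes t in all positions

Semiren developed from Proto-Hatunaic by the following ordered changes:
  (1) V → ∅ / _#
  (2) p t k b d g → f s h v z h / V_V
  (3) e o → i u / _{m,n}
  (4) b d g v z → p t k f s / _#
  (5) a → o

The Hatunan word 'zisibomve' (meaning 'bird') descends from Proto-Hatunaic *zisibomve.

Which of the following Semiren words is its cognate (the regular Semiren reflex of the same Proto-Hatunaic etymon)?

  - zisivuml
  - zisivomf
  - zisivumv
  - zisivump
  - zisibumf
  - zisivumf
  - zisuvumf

Semiren: *zisibomve
  zisibomve → zisibomv   [apocope]
  zisibomv → zisivomv   [intervocalic lenition]
  zisivomv → zisivumv   [pre-nasal raising]
  zisivumv → zisivumf   [final devoicing]
  zisivumf (rule 5 does not apply)
  giving Semiren zisivumf.
The other candidates each miss or misapply at least one Semiren change.

zisivumf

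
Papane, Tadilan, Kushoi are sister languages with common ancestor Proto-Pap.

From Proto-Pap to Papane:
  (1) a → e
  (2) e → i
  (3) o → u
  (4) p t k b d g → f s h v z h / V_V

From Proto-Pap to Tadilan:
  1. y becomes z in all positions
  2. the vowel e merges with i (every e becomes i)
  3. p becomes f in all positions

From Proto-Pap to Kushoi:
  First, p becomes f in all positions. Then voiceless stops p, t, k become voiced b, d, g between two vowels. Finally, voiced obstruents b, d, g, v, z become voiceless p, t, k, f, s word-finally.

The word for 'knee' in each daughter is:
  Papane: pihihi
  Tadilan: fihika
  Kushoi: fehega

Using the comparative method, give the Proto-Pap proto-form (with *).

*peheka

Position 6: Papane has i, Tadilan has a, Kushoi has a. Tadilan preserves a here (none of its changes turn any other segment into a), so the proto-segment is *a.
Position 4: Papane has i, Tadilan has i, Kushoi has e. Kushoi preserves e here (none of its changes turn any other segment into e), so the proto-segment is *e.
Position 1: Papane has p, Tadilan has f, Kushoi has f. Papane preserves p here (none of its changes turn any other segment into p), so the proto-segment is *p.
Verify the candidate proto-form against each daughter:
Papane: start from *peheka.
  rule 1 (vowel merger): peheka → peheke
  rule 2 (vowel merger): peheke → pihiki
  rule 3: no change — pihiki
  rule 4 (intervocalic lenition): pihiki → pihihi
  ⇒ Papane pihihi
Tadilan: *peheka
  peheka (rule 1 does not apply)
  peheka → pihika   [vowel merger]
  pihika → fihika   [unconditioned shift]
  giving Tadilan fihika.
Kushoi: *peheka > feheka > fehega  (by unconditioned shift, intervocalic voicing)
Only *peheka yields all of Papane pihihi, Tadilan fihika, Kushoi fehega.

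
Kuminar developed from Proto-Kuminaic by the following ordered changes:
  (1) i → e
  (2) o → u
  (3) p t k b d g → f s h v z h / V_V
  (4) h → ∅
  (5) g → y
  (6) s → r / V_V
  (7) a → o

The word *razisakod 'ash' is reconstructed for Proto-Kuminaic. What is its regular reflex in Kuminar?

Kuminar: *razisakod > razesakod > razesakud > razesahud > razesaud > razeraud > rozeroud  (by vowel merger, vowel merger, intervocalic lenition, h-loss, rhotacism, vowel merger)

rozeroud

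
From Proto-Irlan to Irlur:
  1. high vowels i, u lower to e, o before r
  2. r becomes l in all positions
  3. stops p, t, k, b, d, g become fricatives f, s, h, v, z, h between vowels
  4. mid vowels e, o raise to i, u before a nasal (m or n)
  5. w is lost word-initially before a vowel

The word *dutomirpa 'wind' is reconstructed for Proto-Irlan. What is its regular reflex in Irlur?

dusumelpa

Irlur: *dutomirpa
  dutomirpa → dutomerpa   [pre-rhotic lowering]
  dutomerpa → dutomelpa   [unconditioned shift]
  dutomelpa → dusomelpa   [intervocalic lenition]
  dusomelpa → dusumelpa   [pre-nasal raising]
  dusumelpa (rule 5 does not apply)
  giving Irlur dusumelpa.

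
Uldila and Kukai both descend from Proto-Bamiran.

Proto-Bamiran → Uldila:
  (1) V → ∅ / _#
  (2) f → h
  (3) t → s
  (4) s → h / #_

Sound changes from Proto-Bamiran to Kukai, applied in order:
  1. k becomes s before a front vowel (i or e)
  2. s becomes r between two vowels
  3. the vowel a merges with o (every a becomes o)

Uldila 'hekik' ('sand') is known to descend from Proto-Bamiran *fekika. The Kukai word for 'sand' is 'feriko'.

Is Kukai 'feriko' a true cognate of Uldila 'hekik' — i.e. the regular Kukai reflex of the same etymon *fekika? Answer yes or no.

Derive the expected Kukai reflex of *fekika:
Kukai: start from *fekika.
  rule 1 (palatalisation): fekika → fesika
  rule 2 (rhotacism): fesika → ferika
  rule 3 (vowel merger): ferika → feriko
  ⇒ Kukai feriko
Kukai 'feriko' matches the regular reflex exactly, so the pair is cognate.

yes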